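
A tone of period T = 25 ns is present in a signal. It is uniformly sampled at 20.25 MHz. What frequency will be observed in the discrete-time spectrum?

0.5 MHz

T = 25 ns → f = 1/T = 40 MHz.
40 MHz mod fs = 19.75 MHz.
19.75 MHz > fs/2 = 10.125 MHz, folds to fs − 19.75 MHz = 0.5 MHz.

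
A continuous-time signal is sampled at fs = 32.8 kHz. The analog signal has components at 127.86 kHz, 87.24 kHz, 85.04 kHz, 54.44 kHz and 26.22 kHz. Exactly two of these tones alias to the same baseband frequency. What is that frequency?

11.16 kHz

fs/2 = 16.4 kHz.
127.86 kHz mod fs = 29.46 kHz.
29.46 kHz > fs/2 = 16.4 kHz, folds to fs − 29.46 kHz = 3.34 kHz.
87.24 kHz mod fs = 21.64 kHz.
21.64 kHz > fs/2 = 16.4 kHz, folds to fs − 21.64 kHz = 11.16 kHz.
85.04 kHz mod fs = 19.44 kHz.
19.44 kHz > fs/2 = 16.4 kHz, folds to fs − 19.44 kHz = 13.36 kHz.
54.44 kHz mod fs = 21.64 kHz.
21.64 kHz > fs/2 = 16.4 kHz, folds to fs − 21.64 kHz = 11.16 kHz.
26.22 kHz > fs/2 = 16.4 kHz, folds to fs − 26.22 kHz = 6.58 kHz.
54.44 kHz and 87.24 kHz both map to 11.16 kHz.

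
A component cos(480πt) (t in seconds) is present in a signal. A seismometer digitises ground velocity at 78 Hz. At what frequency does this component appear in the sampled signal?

6 Hz

ω = 480π rad/s → f = ω/(2π) = 240 Hz.
240 Hz mod fs = 6 Hz.
6 Hz ≤ fs/2 = 39 Hz, appears at 6 Hz.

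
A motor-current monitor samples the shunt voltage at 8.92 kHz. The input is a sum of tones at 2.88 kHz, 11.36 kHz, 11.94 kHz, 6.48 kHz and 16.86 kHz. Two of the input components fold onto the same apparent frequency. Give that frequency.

fs/2 = 4.46 kHz.
2.88 kHz ≤ fs/2 = 4.46 kHz, passes unchanged.
11.36 kHz mod fs = 2.44 kHz.
2.44 kHz ≤ fs/2 = 4.46 kHz, appears at 2.44 kHz.
11.94 kHz mod fs = 3.02 kHz.
3.02 kHz ≤ fs/2 = 4.46 kHz, appears at 3.02 kHz.
6.48 kHz > fs/2 = 4.46 kHz, folds to fs − 6.48 kHz = 2.44 kHz.
16.86 kHz mod fs = 7.94 kHz.
7.94 kHz > fs/2 = 4.46 kHz, folds to fs − 7.94 kHz = 0.98 kHz.
6.48 kHz and 11.36 kHz both map to 2.44 kHz.

2.44 kHz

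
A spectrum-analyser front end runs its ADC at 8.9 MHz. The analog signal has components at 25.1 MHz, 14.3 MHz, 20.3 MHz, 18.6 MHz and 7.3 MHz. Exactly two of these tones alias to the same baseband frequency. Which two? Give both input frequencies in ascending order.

fs/2 = 4.45 MHz.
25.1 MHz mod fs = 7.3 MHz.
7.3 MHz > fs/2 = 4.45 MHz, folds to fs − 7.3 MHz = 1.6 MHz.
14.3 MHz mod fs = 5.4 MHz.
5.4 MHz > fs/2 = 4.45 MHz, folds to fs − 5.4 MHz = 3.5 MHz.
20.3 MHz mod fs = 2.5 MHz.
2.5 MHz ≤ fs/2 = 4.45 MHz, appears at 2.5 MHz.
18.6 MHz mod fs = 0.8 MHz.
0.8 MHz ≤ fs/2 = 4.45 MHz, appears at 0.8 MHz.
7.3 MHz > fs/2 = 4.45 MHz, folds to fs − 7.3 MHz = 1.6 MHz.
7.3 MHz and 25.1 MHz both map to 1.6 MHz.

7.3 MHz, 25.1 MHz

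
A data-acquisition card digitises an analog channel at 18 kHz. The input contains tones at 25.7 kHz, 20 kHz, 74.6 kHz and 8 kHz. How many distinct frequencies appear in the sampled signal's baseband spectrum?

fs/2 = 9 kHz.
25.7 kHz mod fs = 7.7 kHz.
7.7 kHz ≤ fs/2 = 9 kHz, appears at 7.7 kHz.
20 kHz mod fs = 2 kHz.
2 kHz ≤ fs/2 = 9 kHz, appears at 2 kHz.
74.6 kHz mod fs = 2.6 kHz.
2.6 kHz ≤ fs/2 = 9 kHz, appears at 2.6 kHz.
8 kHz ≤ fs/2 = 9 kHz, passes unchanged.
Distinct values: {2 kHz, 2.6 kHz, 7.7 kHz, 8 kHz} → 4.

4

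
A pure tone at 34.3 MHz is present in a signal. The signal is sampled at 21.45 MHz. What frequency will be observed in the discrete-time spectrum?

8.6 MHz

34.3 MHz mod fs = 12.85 MHz.
12.85 MHz > fs/2 = 10.725 MHz, folds to fs − 12.85 MHz = 8.6 MHz.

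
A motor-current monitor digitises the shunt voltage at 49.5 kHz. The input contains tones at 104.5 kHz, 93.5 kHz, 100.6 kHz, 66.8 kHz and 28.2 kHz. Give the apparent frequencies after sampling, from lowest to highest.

fs/2 = 24.75 kHz.
104.5 kHz mod fs = 5.5 kHz.
5.5 kHz ≤ fs/2 = 24.75 kHz, appears at 5.5 kHz.
93.5 kHz mod fs = 44 kHz.
44 kHz > fs/2 = 24.75 kHz, folds to fs − 44 kHz = 5.5 kHz.
100.6 kHz mod fs = 1.6 kHz.
1.6 kHz ≤ fs/2 = 24.75 kHz, appears at 1.6 kHz.
66.8 kHz mod fs = 17.3 kHz.
17.3 kHz ≤ fs/2 = 24.75 kHz, appears at 17.3 kHz.
28.2 kHz > fs/2 = 24.75 kHz, folds to fs − 28.2 kHz = 21.3 kHz.
Distinct values: {1.6 kHz, 5.5 kHz, 17.3 kHz, 21.3 kHz}.

1.6 kHz, 5.5 kHz, 17.3 kHz, 21.3 kHz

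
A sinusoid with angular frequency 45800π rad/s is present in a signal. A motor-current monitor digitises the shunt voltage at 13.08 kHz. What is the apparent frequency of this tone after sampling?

3.26 kHz

ω = 45800π rad/s → f = ω/(2π) = 22900 Hz = 22.9 kHz.
22.9 kHz mod fs = 9.82 kHz.
9.82 kHz > fs/2 = 6.54 kHz, folds to fs − 9.82 kHz = 3.26 kHz.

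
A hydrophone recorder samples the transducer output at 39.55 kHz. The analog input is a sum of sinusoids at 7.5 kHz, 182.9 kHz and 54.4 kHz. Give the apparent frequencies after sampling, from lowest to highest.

7.5 kHz, 14.85 kHz

fs/2 = 19.775 kHz.
7.5 kHz ≤ fs/2 = 19.775 kHz, passes unchanged.
182.9 kHz mod fs = 24.7 kHz.
24.7 kHz > fs/2 = 19.775 kHz, folds to fs − 24.7 kHz = 14.85 kHz.
54.4 kHz mod fs = 14.85 kHz.
14.85 kHz ≤ fs/2 = 19.775 kHz, appears at 14.85 kHz.
Distinct values: {7.5 kHz, 14.85 kHz}.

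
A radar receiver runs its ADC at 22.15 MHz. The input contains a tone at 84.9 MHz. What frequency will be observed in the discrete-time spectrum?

84.9 MHz mod fs = 18.45 MHz.
18.45 MHz > fs/2 = 11.075 MHz, folds to fs − 18.45 MHz = 3.7 MHz.

3.7 MHz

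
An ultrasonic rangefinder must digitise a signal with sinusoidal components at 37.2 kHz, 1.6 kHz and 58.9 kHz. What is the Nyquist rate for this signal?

Highest-frequency component: 58.9 kHz.
Nyquist rate = 2 × 58.9 kHz = 117.8 kHz.

117.8 kHz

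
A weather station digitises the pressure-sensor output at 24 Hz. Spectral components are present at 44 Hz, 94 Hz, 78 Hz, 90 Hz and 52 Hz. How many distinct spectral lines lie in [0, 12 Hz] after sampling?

3

fs/2 = 12 Hz.
44 Hz mod fs = 20 Hz.
20 Hz > fs/2 = 12 Hz, folds to fs − 20 Hz = 4 Hz.
94 Hz mod fs = 22 Hz.
22 Hz > fs/2 = 12 Hz, folds to fs − 22 Hz = 2 Hz.
78 Hz mod fs = 6 Hz.
6 Hz ≤ fs/2 = 12 Hz, appears at 6 Hz.
90 Hz mod fs = 18 Hz.
18 Hz > fs/2 = 12 Hz, folds to fs − 18 Hz = 6 Hz.
52 Hz mod fs = 4 Hz.
4 Hz ≤ fs/2 = 12 Hz, appears at 4 Hz.
Distinct values: {2 Hz, 4 Hz, 6 Hz} → 3.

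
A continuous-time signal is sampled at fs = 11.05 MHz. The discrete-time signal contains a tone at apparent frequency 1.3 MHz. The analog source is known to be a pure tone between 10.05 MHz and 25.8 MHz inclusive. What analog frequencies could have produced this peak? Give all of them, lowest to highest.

12.35 MHz, 20.8 MHz, 23.4 MHz

Frequencies that alias to 1.3 MHz are k·fs ± 1.3 MHz for integer k ≥ 0.
k=0: 1.3 MHz.
k=1: 9.75 MHz, 12.35 MHz.
k=2: 20.8 MHz, 23.4 MHz.
k=3: 31.85 MHz, 34.45 MHz.
Within [10.05 MHz, 25.8 MHz]: 12.35 MHz, 20.8 MHz, 23.4 MHz.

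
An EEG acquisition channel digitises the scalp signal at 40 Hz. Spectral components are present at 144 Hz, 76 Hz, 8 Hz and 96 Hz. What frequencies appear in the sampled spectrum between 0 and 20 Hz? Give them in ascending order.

fs/2 = 20 Hz.
144 Hz mod fs = 24 Hz.
24 Hz > fs/2 = 20 Hz, folds to fs − 24 Hz = 16 Hz.
76 Hz mod fs = 36 Hz.
36 Hz > fs/2 = 20 Hz, folds to fs − 36 Hz = 4 Hz.
8 Hz ≤ fs/2 = 20 Hz, passes unchanged.
96 Hz mod fs = 16 Hz.
16 Hz ≤ fs/2 = 20 Hz, appears at 16 Hz.
Distinct values: {4 Hz, 8 Hz, 16 Hz}.

4 Hz, 8 Hz, 16 Hz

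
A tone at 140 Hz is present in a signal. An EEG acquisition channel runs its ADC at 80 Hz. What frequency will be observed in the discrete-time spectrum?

20 Hz

140 Hz mod fs = 60 Hz.
60 Hz > fs/2 = 40 Hz, folds to fs − 60 Hz = 20 Hz.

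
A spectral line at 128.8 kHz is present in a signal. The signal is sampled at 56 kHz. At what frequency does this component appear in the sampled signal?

16.8 kHz

128.8 kHz mod fs = 16.8 kHz.
16.8 kHz ≤ fs/2 = 28 kHz, appears at 16.8 kHz.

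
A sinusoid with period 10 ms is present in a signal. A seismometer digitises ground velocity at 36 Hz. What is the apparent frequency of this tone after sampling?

8 Hz

T = 10 ms → f = 1/T = 100 Hz.
100 Hz mod fs = 28 Hz.
28 Hz > fs/2 = 18 Hz, folds to fs − 28 Hz = 8 Hz.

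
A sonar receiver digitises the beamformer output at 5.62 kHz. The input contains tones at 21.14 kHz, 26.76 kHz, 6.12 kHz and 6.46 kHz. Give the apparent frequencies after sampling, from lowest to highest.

fs/2 = 2.81 kHz.
21.14 kHz mod fs = 4.28 kHz.
4.28 kHz > fs/2 = 2.81 kHz, folds to fs − 4.28 kHz = 1.34 kHz.
26.76 kHz mod fs = 4.28 kHz.
4.28 kHz > fs/2 = 2.81 kHz, folds to fs − 4.28 kHz = 1.34 kHz.
6.12 kHz mod fs = 0.5 kHz.
0.5 kHz ≤ fs/2 = 2.81 kHz, appears at 0.5 kHz.
6.46 kHz mod fs = 0.84 kHz.
0.84 kHz ≤ fs/2 = 2.81 kHz, appears at 0.84 kHz.
Distinct values: {0.5 kHz, 0.84 kHz, 1.34 kHz}.

0.5 kHz, 0.84 kHz, 1.34 kHz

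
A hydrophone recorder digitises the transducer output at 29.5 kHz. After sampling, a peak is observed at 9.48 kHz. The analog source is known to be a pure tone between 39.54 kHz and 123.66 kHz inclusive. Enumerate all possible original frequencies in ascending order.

Frequencies that alias to 9.48 kHz are k·fs ± 9.48 kHz for integer k ≥ 0.
k=0: 9.48 kHz.
k=1: 20.02 kHz, 38.98 kHz.
k=2: 49.52 kHz, 68.48 kHz.
k=3: 79.02 kHz, 97.98 kHz.
k=4: 108.52 kHz, 127.48 kHz.
k=5: 138.02 kHz, 156.98 kHz.
Within [39.54 kHz, 123.66 kHz]: 49.52 kHz, 68.48 kHz, 79.02 kHz, 97.98 kHz, 108.52 kHz.

49.52 kHz, 68.48 kHz, 79.02 kHz, 97.98 kHz, 108.52 kHz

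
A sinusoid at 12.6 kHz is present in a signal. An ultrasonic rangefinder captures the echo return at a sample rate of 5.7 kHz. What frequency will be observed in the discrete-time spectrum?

12.6 kHz mod fs = 1.2 kHz.
1.2 kHz ≤ fs/2 = 2.85 kHz, appears at 1.2 kHz.

1.2 kHz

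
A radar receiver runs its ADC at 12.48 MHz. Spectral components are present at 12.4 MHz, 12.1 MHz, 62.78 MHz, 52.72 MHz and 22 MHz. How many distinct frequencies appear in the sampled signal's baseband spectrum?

4

fs/2 = 6.24 MHz.
12.4 MHz > fs/2 = 6.24 MHz, folds to fs − 12.4 MHz = 0.08 MHz.
12.1 MHz > fs/2 = 6.24 MHz, folds to fs − 12.1 MHz = 0.38 MHz.
62.78 MHz mod fs = 0.38 MHz.
0.38 MHz ≤ fs/2 = 6.24 MHz, appears at 0.38 MHz.
52.72 MHz mod fs = 2.8 MHz.
2.8 MHz ≤ fs/2 = 6.24 MHz, appears at 2.8 MHz.
22 MHz mod fs = 9.52 MHz.
9.52 MHz > fs/2 = 6.24 MHz, folds to fs − 9.52 MHz = 2.96 MHz.
Distinct values: {0.08 MHz, 0.38 MHz, 2.8 MHz, 2.96 MHz} → 4.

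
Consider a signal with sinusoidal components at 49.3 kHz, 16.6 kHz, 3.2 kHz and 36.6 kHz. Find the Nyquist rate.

Highest-frequency component: 49.3 kHz.
Nyquist rate = 2 × 49.3 kHz = 98.6 kHz.

98.6 kHz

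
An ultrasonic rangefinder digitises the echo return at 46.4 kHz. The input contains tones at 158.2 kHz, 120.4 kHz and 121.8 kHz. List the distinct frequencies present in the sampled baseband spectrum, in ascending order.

fs/2 = 23.2 kHz.
158.2 kHz mod fs = 19 kHz.
19 kHz ≤ fs/2 = 23.2 kHz, appears at 19 kHz.
120.4 kHz mod fs = 27.6 kHz.
27.6 kHz > fs/2 = 23.2 kHz, folds to fs − 27.6 kHz = 18.8 kHz.
121.8 kHz mod fs = 29 kHz.
29 kHz > fs/2 = 23.2 kHz, folds to fs − 29 kHz = 17.4 kHz.
Distinct values: {17.4 kHz, 18.8 kHz, 19 kHz}.

17.4 kHz, 18.8 kHz, 19 kHz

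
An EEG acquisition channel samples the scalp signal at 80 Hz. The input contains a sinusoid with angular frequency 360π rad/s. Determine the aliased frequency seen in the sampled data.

ω = 360π rad/s → f = ω/(2π) = 180 Hz.
180 Hz mod fs = 20 Hz.
20 Hz ≤ fs/2 = 40 Hz, appears at 20 Hz.

20 Hz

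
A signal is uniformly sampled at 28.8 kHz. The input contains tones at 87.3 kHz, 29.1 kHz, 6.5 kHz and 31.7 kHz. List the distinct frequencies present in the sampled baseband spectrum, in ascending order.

fs/2 = 14.4 kHz.
87.3 kHz mod fs = 0.9 kHz.
0.9 kHz ≤ fs/2 = 14.4 kHz, appears at 0.9 kHz.
29.1 kHz mod fs = 0.3 kHz.
0.3 kHz ≤ fs/2 = 14.4 kHz, appears at 0.3 kHz.
6.5 kHz ≤ fs/2 = 14.4 kHz, passes unchanged.
31.7 kHz mod fs = 2.9 kHz.
2.9 kHz ≤ fs/2 = 14.4 kHz, appears at 2.9 kHz.
Distinct values: {0.3 kHz, 0.9 kHz, 2.9 kHz, 6.5 kHz}.

0.3 kHz, 0.9 kHz, 2.9 kHz, 6.5 kHz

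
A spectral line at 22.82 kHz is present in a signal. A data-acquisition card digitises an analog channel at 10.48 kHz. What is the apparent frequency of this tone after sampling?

1.86 kHz

22.82 kHz mod fs = 1.86 kHz.
1.86 kHz ≤ fs/2 = 5.24 kHz, appears at 1.86 kHz.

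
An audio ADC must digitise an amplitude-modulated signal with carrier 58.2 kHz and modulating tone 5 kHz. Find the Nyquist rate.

AM sidebands sit at fc ± fm = 53.2 kHz and 63.2 kHz.
Highest-frequency component: 63.2 kHz.
Nyquist rate = 2 × 63.2 kHz = 126.4 kHz.

126.4 kHz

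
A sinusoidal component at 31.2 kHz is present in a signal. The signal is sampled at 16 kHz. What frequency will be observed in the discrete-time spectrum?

31.2 kHz mod fs = 15.2 kHz.
15.2 kHz > fs/2 = 8 kHz, folds to fs − 15.2 kHz = 0.8 kHz.

0.8 kHz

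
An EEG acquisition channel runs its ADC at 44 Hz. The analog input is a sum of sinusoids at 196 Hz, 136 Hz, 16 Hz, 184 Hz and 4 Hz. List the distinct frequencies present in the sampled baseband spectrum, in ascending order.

4 Hz, 8 Hz, 16 Hz, 20 Hz

fs/2 = 22 Hz.
196 Hz mod fs = 20 Hz.
20 Hz ≤ fs/2 = 22 Hz, appears at 20 Hz.
136 Hz mod fs = 4 Hz.
4 Hz ≤ fs/2 = 22 Hz, appears at 4 Hz.
16 Hz ≤ fs/2 = 22 Hz, passes unchanged.
184 Hz mod fs = 8 Hz.
8 Hz ≤ fs/2 = 22 Hz, appears at 8 Hz.
4 Hz ≤ fs/2 = 22 Hz, passes unchanged.
Distinct values: {4 Hz, 8 Hz, 16 Hz, 20 Hz}.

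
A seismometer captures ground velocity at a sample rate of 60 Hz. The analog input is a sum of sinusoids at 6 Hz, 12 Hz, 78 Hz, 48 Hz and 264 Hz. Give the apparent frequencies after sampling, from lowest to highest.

fs/2 = 30 Hz.
6 Hz ≤ fs/2 = 30 Hz, passes unchanged.
12 Hz ≤ fs/2 = 30 Hz, passes unchanged.
78 Hz mod fs = 18 Hz.
18 Hz ≤ fs/2 = 30 Hz, appears at 18 Hz.
48 Hz > fs/2 = 30 Hz, folds to fs − 48 Hz = 12 Hz.
264 Hz mod fs = 24 Hz.
24 Hz ≤ fs/2 = 30 Hz, appears at 24 Hz.
Distinct values: {6 Hz, 12 Hz, 18 Hz, 24 Hz}.

6 Hz, 12 Hz, 18 Hz, 24 Hz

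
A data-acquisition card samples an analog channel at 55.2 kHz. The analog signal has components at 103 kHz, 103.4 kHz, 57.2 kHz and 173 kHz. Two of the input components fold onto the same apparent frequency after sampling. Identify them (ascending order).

103 kHz, 173 kHz

fs/2 = 27.6 kHz.
103 kHz mod fs = 47.8 kHz.
47.8 kHz > fs/2 = 27.6 kHz, folds to fs − 47.8 kHz = 7.4 kHz.
103.4 kHz mod fs = 48.2 kHz.
48.2 kHz > fs/2 = 27.6 kHz, folds to fs − 48.2 kHz = 7 kHz.
57.2 kHz mod fs = 2 kHz.
2 kHz ≤ fs/2 = 27.6 kHz, appears at 2 kHz.
173 kHz mod fs = 7.4 kHz.
7.4 kHz ≤ fs/2 = 27.6 kHz, appears at 7.4 kHz.
103 kHz and 173 kHz both map to 7.4 kHz.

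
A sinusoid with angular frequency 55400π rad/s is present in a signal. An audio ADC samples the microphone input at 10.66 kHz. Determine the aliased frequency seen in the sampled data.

4.28 kHz

ω = 55400π rad/s → f = ω/(2π) = 27700 Hz = 27.7 kHz.
27.7 kHz mod fs = 6.38 kHz.
6.38 kHz > fs/2 = 5.33 kHz, folds to fs − 6.38 kHz = 4.28 kHz.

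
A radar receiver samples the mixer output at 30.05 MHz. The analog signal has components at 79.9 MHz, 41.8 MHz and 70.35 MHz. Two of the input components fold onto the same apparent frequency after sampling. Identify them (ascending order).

fs/2 = 15.025 MHz.
79.9 MHz mod fs = 19.8 MHz.
19.8 MHz > fs/2 = 15.025 MHz, folds to fs − 19.8 MHz = 10.25 MHz.
41.8 MHz mod fs = 11.75 MHz.
11.75 MHz ≤ fs/2 = 15.025 MHz, appears at 11.75 MHz.
70.35 MHz mod fs = 10.25 MHz.
10.25 MHz ≤ fs/2 = 15.025 MHz, appears at 10.25 MHz.
70.35 MHz and 79.9 MHz both map to 10.25 MHz.

70.35 MHz, 79.9 MHz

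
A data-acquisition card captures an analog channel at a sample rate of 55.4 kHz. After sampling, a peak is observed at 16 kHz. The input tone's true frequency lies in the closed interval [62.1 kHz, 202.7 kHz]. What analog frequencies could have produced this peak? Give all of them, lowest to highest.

Frequencies that alias to 16 kHz are k·fs ± 16 kHz for integer k ≥ 0.
k=0: 16 kHz.
k=1: 39.4 kHz, 71.4 kHz.
k=2: 94.8 kHz, 126.8 kHz.
k=3: 150.2 kHz, 182.2 kHz.
k=4: 205.6 kHz, 237.6 kHz.
Within [62.1 kHz, 202.7 kHz]: 71.4 kHz, 94.8 kHz, 126.8 kHz, 150.2 kHz, 182.2 kHz.

71.4 kHz, 94.8 kHz, 126.8 kHz, 150.2 kHz, 182.2 kHz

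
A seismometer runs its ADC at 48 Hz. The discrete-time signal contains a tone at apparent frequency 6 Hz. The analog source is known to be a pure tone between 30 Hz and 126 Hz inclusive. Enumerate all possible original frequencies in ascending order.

Frequencies that alias to 6 Hz are k·fs ± 6 Hz for integer k ≥ 0.
k=0: 6 Hz.
k=1: 42 Hz, 54 Hz.
k=2: 90 Hz, 102 Hz.
k=3: 138 Hz, 150 Hz.
Within [30 Hz, 126 Hz]: 42 Hz, 54 Hz, 90 Hz, 102 Hz.

42 Hz, 54 Hz, 90 Hz, 102 Hz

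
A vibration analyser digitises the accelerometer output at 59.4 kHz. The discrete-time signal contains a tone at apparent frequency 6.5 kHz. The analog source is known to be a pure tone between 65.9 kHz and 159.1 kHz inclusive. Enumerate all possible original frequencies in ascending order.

Frequencies that alias to 6.5 kHz are k·fs ± 6.5 kHz for integer k ≥ 0.
k=0: 6.5 kHz.
k=1: 52.9 kHz, 65.9 kHz.
k=2: 112.3 kHz, 125.3 kHz.
k=3: 171.7 kHz, 184.7 kHz.
Within [65.9 kHz, 159.1 kHz]: 65.9 kHz, 112.3 kHz, 125.3 kHz.

65.9 kHz, 112.3 kHz, 125.3 kHz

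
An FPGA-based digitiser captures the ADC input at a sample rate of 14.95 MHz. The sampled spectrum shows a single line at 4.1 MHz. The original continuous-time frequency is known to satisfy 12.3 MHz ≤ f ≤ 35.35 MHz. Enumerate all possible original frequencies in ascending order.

Frequencies that alias to 4.1 MHz are k·fs ± 4.1 MHz for integer k ≥ 0.
k=0: 4.1 MHz.
k=1: 10.85 MHz, 19.05 MHz.
k=2: 25.8 MHz, 34 MHz.
k=3: 40.75 MHz, 48.95 MHz.
Within [12.3 MHz, 35.35 MHz]: 19.05 MHz, 25.8 MHz, 34 MHz.

19.05 MHz, 25.8 MHz, 34 MHz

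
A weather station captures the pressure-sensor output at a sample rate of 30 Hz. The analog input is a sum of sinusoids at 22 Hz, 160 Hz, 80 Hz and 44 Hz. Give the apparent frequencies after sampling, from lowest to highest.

fs/2 = 15 Hz.
22 Hz > fs/2 = 15 Hz, folds to fs − 22 Hz = 8 Hz.
160 Hz mod fs = 10 Hz.
10 Hz ≤ fs/2 = 15 Hz, appears at 10 Hz.
80 Hz mod fs = 20 Hz.
20 Hz > fs/2 = 15 Hz, folds to fs − 20 Hz = 10 Hz.
44 Hz mod fs = 14 Hz.
14 Hz ≤ fs/2 = 15 Hz, appears at 14 Hz.
Distinct values: {8 Hz, 10 Hz, 14 Hz}.

8 Hz, 10 Hz, 14 Hz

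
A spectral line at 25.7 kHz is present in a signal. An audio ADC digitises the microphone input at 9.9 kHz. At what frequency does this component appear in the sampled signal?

25.7 kHz mod fs = 5.9 kHz.
5.9 kHz > fs/2 = 4.95 kHz, folds to fs − 5.9 kHz = 4 kHz.

4 kHz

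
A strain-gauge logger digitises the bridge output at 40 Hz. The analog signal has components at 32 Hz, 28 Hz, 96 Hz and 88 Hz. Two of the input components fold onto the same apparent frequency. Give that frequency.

fs/2 = 20 Hz.
32 Hz > fs/2 = 20 Hz, folds to fs − 32 Hz = 8 Hz.
28 Hz > fs/2 = 20 Hz, folds to fs − 28 Hz = 12 Hz.
96 Hz mod fs = 16 Hz.
16 Hz ≤ fs/2 = 20 Hz, appears at 16 Hz.
88 Hz mod fs = 8 Hz.
8 Hz ≤ fs/2 = 20 Hz, appears at 8 Hz.
32 Hz and 88 Hz both map to 8 Hz.

8 Hz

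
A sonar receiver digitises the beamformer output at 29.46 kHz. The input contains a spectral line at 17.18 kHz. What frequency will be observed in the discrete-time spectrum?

17.18 kHz > fs/2 = 14.73 kHz, folds to fs − 17.18 kHz = 12.28 kHz.

12.28 kHz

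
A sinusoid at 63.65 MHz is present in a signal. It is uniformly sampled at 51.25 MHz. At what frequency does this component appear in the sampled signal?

63.65 MHz mod fs = 12.4 MHz.
12.4 MHz ≤ fs/2 = 25.625 MHz, appears at 12.4 MHz.

12.4 MHz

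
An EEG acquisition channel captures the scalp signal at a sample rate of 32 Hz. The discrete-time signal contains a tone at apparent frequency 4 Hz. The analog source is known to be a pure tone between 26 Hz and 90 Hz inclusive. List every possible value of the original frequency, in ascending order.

28 Hz, 36 Hz, 60 Hz, 68 Hz

Frequencies that alias to 4 Hz are k·fs ± 4 Hz for integer k ≥ 0.
k=0: 4 Hz.
k=1: 28 Hz, 36 Hz.
k=2: 60 Hz, 68 Hz.
k=3: 92 Hz, 100 Hz.
Within [26 Hz, 90 Hz]: 28 Hz, 36 Hz, 60 Hz, 68 Hz.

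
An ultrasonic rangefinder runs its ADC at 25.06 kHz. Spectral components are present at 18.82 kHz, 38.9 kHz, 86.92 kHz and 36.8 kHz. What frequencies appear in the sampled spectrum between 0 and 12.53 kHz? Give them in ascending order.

6.24 kHz, 11.22 kHz, 11.74 kHz

fs/2 = 12.53 kHz.
18.82 kHz > fs/2 = 12.53 kHz, folds to fs − 18.82 kHz = 6.24 kHz.
38.9 kHz mod fs = 13.84 kHz.
13.84 kHz > fs/2 = 12.53 kHz, folds to fs − 13.84 kHz = 11.22 kHz.
86.92 kHz mod fs = 11.74 kHz.
11.74 kHz ≤ fs/2 = 12.53 kHz, appears at 11.74 kHz.
36.8 kHz mod fs = 11.74 kHz.
11.74 kHz ≤ fs/2 = 12.53 kHz, appears at 11.74 kHz.
Distinct values: {6.24 kHz, 11.22 kHz, 11.74 kHz}.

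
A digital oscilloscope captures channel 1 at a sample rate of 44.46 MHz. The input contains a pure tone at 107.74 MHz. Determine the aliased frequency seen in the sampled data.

18.82 MHz

107.74 MHz mod fs = 18.82 MHz.
18.82 MHz ≤ fs/2 = 22.23 MHz, appears at 18.82 MHz.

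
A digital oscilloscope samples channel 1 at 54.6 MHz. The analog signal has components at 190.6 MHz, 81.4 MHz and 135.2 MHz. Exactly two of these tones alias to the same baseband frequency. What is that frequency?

26.8 MHz

fs/2 = 27.3 MHz.
190.6 MHz mod fs = 26.8 MHz.
26.8 MHz ≤ fs/2 = 27.3 MHz, appears at 26.8 MHz.
81.4 MHz mod fs = 26.8 MHz.
26.8 MHz ≤ fs/2 = 27.3 MHz, appears at 26.8 MHz.
135.2 MHz mod fs = 26 MHz.
26 MHz ≤ fs/2 = 27.3 MHz, appears at 26 MHz.
81.4 MHz and 190.6 MHz both map to 26.8 MHz.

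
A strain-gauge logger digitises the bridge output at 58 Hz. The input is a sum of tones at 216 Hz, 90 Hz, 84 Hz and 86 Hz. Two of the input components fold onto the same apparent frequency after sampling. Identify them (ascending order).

fs/2 = 29 Hz.
216 Hz mod fs = 42 Hz.
42 Hz > fs/2 = 29 Hz, folds to fs − 42 Hz = 16 Hz.
90 Hz mod fs = 32 Hz.
32 Hz > fs/2 = 29 Hz, folds to fs − 32 Hz = 26 Hz.
84 Hz mod fs = 26 Hz.
26 Hz ≤ fs/2 = 29 Hz, appears at 26 Hz.
86 Hz mod fs = 28 Hz.
28 Hz ≤ fs/2 = 29 Hz, appears at 28 Hz.
84 Hz and 90 Hz both map to 26 Hz.

84 Hz, 90 Hz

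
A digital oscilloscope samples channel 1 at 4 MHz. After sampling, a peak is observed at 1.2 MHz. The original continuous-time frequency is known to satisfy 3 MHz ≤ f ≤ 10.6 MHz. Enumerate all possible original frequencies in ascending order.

Frequencies that alias to 1.2 MHz are k·fs ± 1.2 MHz for integer k ≥ 0.
k=0: 1.2 MHz.
k=1: 2.8 MHz, 5.2 MHz.
k=2: 6.8 MHz, 9.2 MHz.
k=3: 10.8 MHz, 13.2 MHz.
Within [3 MHz, 10.6 MHz]: 5.2 MHz, 6.8 MHz, 9.2 MHz.

5.2 MHz, 6.8 MHz, 9.2 MHz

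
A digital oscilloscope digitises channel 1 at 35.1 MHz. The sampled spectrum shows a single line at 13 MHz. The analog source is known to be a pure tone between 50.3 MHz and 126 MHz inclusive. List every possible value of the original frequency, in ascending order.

57.2 MHz, 83.2 MHz, 92.3 MHz, 118.3 MHz

Frequencies that alias to 13 MHz are k·fs ± 13 MHz for integer k ≥ 0.
k=0: 13 MHz.
k=1: 22.1 MHz, 48.1 MHz.
k=2: 57.2 MHz, 83.2 MHz.
k=3: 92.3 MHz, 118.3 MHz.
k=4: 127.4 MHz, 153.4 MHz.
Within [50.3 MHz, 126 MHz]: 57.2 MHz, 83.2 MHz, 92.3 MHz, 118.3 MHz.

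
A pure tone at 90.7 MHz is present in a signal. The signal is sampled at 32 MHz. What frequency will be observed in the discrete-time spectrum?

90.7 MHz mod fs = 26.7 MHz.
26.7 MHz > fs/2 = 16 MHz, folds to fs − 26.7 MHz = 5.3 MHz.

5.3 MHz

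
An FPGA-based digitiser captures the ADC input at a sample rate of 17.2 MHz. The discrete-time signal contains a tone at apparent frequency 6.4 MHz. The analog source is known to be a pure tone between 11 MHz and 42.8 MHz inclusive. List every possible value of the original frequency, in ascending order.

23.6 MHz, 28 MHz, 40.8 MHz

Frequencies that alias to 6.4 MHz are k·fs ± 6.4 MHz for integer k ≥ 0.
k=0: 6.4 MHz.
k=1: 10.8 MHz, 23.6 MHz.
k=2: 28 MHz, 40.8 MHz.
k=3: 45.2 MHz, 58 MHz.
Within [11 MHz, 42.8 MHz]: 23.6 MHz, 28 MHz, 40.8 MHz.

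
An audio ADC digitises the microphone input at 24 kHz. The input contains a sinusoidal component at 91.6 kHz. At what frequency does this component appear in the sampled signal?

91.6 kHz mod fs = 19.6 kHz.
19.6 kHz > fs/2 = 12 kHz, folds to fs − 19.6 kHz = 4.4 kHz.

4.4 kHz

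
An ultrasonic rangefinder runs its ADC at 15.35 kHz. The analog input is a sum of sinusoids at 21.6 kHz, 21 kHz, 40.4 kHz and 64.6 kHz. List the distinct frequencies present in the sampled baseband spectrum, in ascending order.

3.2 kHz, 5.65 kHz, 6.25 kHz

fs/2 = 7.675 kHz.
21.6 kHz mod fs = 6.25 kHz.
6.25 kHz ≤ fs/2 = 7.675 kHz, appears at 6.25 kHz.
21 kHz mod fs = 5.65 kHz.
5.65 kHz ≤ fs/2 = 7.675 kHz, appears at 5.65 kHz.
40.4 kHz mod fs = 9.7 kHz.
9.7 kHz > fs/2 = 7.675 kHz, folds to fs − 9.7 kHz = 5.65 kHz.
64.6 kHz mod fs = 3.2 kHz.
3.2 kHz ≤ fs/2 = 7.675 kHz, appears at 3.2 kHz.
Distinct values: {3.2 kHz, 5.65 kHz, 6.25 kHz}.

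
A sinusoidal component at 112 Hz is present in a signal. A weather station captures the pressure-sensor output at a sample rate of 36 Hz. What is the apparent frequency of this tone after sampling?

112 Hz mod fs = 4 Hz.
4 Hz ≤ fs/2 = 18 Hz, appears at 4 Hz.

4 Hz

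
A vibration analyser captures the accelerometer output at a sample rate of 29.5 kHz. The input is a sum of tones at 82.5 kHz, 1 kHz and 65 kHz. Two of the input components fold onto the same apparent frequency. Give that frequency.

6 kHz

fs/2 = 14.75 kHz.
82.5 kHz mod fs = 23.5 kHz.
23.5 kHz > fs/2 = 14.75 kHz, folds to fs − 23.5 kHz = 6 kHz.
1 kHz ≤ fs/2 = 14.75 kHz, passes unchanged.
65 kHz mod fs = 6 kHz.
6 kHz ≤ fs/2 = 14.75 kHz, appears at 6 kHz.
65 kHz and 82.5 kHz both map to 6 kHz.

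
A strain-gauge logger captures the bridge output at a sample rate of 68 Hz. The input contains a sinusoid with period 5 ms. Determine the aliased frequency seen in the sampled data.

4 Hz

T = 5 ms → f = 1/T = 200 Hz.
200 Hz mod fs = 64 Hz.
64 Hz > fs/2 = 34 Hz, folds to fs − 64 Hz = 4 Hz.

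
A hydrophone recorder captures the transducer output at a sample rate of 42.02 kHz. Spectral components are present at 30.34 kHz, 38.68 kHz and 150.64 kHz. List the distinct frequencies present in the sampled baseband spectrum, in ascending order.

3.34 kHz, 11.68 kHz, 17.44 kHz

fs/2 = 21.01 kHz.
30.34 kHz > fs/2 = 21.01 kHz, folds to fs − 30.34 kHz = 11.68 kHz.
38.68 kHz > fs/2 = 21.01 kHz, folds to fs − 38.68 kHz = 3.34 kHz.
150.64 kHz mod fs = 24.58 kHz.
24.58 kHz > fs/2 = 21.01 kHz, folds to fs − 24.58 kHz = 17.44 kHz.
Distinct values: {3.34 kHz, 11.68 kHz, 17.44 kHz}.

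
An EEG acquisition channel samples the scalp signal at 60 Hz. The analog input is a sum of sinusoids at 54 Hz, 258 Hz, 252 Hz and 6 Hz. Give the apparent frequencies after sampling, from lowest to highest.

fs/2 = 30 Hz.
54 Hz > fs/2 = 30 Hz, folds to fs − 54 Hz = 6 Hz.
258 Hz mod fs = 18 Hz.
18 Hz ≤ fs/2 = 30 Hz, appears at 18 Hz.
252 Hz mod fs = 12 Hz.
12 Hz ≤ fs/2 = 30 Hz, appears at 12 Hz.
6 Hz ≤ fs/2 = 30 Hz, passes unchanged.
Distinct values: {6 Hz, 12 Hz, 18 Hz}.

6 Hz, 12 Hz, 18 Hz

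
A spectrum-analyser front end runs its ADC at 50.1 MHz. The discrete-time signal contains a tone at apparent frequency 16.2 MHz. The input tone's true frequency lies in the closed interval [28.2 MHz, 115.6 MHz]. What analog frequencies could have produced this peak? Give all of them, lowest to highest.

33.9 MHz, 66.3 MHz, 84 MHz

Frequencies that alias to 16.2 MHz are k·fs ± 16.2 MHz for integer k ≥ 0.
k=0: 16.2 MHz.
k=1: 33.9 MHz, 66.3 MHz.
k=2: 84 MHz, 116.4 MHz.
k=3: 134.1 MHz, 166.5 MHz.
Within [28.2 MHz, 115.6 MHz]: 33.9 MHz, 66.3 MHz, 84 MHz.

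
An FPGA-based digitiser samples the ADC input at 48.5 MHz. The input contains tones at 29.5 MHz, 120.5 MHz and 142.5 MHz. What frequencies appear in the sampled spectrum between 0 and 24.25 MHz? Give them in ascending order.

3 MHz, 19 MHz, 23.5 MHz

fs/2 = 24.25 MHz.
29.5 MHz > fs/2 = 24.25 MHz, folds to fs − 29.5 MHz = 19 MHz.
120.5 MHz mod fs = 23.5 MHz.
23.5 MHz ≤ fs/2 = 24.25 MHz, appears at 23.5 MHz.
142.5 MHz mod fs = 45.5 MHz.
45.5 MHz > fs/2 = 24.25 MHz, folds to fs − 45.5 MHz = 3 MHz.
Distinct values: {3 MHz, 19 MHz, 23.5 MHz}.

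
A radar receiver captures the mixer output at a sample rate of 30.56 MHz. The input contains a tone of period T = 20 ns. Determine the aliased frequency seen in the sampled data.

T = 20 ns → f = 1/T = 50 MHz.
50 MHz mod fs = 19.44 MHz.
19.44 MHz > fs/2 = 15.28 MHz, folds to fs − 19.44 MHz = 11.12 MHz.

11.12 MHz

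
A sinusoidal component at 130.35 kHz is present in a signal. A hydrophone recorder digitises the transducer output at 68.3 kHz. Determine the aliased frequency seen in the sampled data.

6.25 kHz

130.35 kHz mod fs = 62.05 kHz.
62.05 kHz > fs/2 = 34.15 kHz, folds to fs − 62.05 kHz = 6.25 kHz.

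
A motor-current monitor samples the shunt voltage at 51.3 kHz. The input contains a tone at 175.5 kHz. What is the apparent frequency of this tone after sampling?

175.5 kHz mod fs = 21.6 kHz.
21.6 kHz ≤ fs/2 = 25.65 kHz, appears at 21.6 kHz.

21.6 kHz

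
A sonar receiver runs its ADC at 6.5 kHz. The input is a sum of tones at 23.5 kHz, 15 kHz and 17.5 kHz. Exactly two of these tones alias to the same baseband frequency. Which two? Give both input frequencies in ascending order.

fs/2 = 3.25 kHz.
23.5 kHz mod fs = 4 kHz.
4 kHz > fs/2 = 3.25 kHz, folds to fs − 4 kHz = 2.5 kHz.
15 kHz mod fs = 2 kHz.
2 kHz ≤ fs/2 = 3.25 kHz, appears at 2 kHz.
17.5 kHz mod fs = 4.5 kHz.
4.5 kHz > fs/2 = 3.25 kHz, folds to fs − 4.5 kHz = 2 kHz.
15 kHz and 17.5 kHz both map to 2 kHz.

15 kHz, 17.5 kHz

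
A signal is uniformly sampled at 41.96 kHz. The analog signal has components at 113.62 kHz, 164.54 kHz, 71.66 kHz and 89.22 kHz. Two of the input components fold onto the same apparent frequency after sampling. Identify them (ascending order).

71.66 kHz, 113.62 kHz

fs/2 = 20.98 kHz.
113.62 kHz mod fs = 29.7 kHz.
29.7 kHz > fs/2 = 20.98 kHz, folds to fs − 29.7 kHz = 12.26 kHz.
164.54 kHz mod fs = 38.66 kHz.
38.66 kHz > fs/2 = 20.98 kHz, folds to fs − 38.66 kHz = 3.3 kHz.
71.66 kHz mod fs = 29.7 kHz.
29.7 kHz > fs/2 = 20.98 kHz, folds to fs − 29.7 kHz = 12.26 kHz.
89.22 kHz mod fs = 5.3 kHz.
5.3 kHz ≤ fs/2 = 20.98 kHz, appears at 5.3 kHz.
71.66 kHz and 113.62 kHz both map to 12.26 kHz.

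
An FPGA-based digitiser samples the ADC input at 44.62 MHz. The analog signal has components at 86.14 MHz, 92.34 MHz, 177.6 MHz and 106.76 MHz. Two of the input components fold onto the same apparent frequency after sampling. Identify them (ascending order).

fs/2 = 22.31 MHz.
86.14 MHz mod fs = 41.52 MHz.
41.52 MHz > fs/2 = 22.31 MHz, folds to fs − 41.52 MHz = 3.1 MHz.
92.34 MHz mod fs = 3.1 MHz.
3.1 MHz ≤ fs/2 = 22.31 MHz, appears at 3.1 MHz.
177.6 MHz mod fs = 43.74 MHz.
43.74 MHz > fs/2 = 22.31 MHz, folds to fs − 43.74 MHz = 0.88 MHz.
106.76 MHz mod fs = 17.52 MHz.
17.52 MHz ≤ fs/2 = 22.31 MHz, appears at 17.52 MHz.
86.14 MHz and 92.34 MHz both map to 3.1 MHz.

86.14 MHz, 92.34 MHz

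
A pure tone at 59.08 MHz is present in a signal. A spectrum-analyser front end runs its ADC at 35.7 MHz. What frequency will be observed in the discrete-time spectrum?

12.32 MHz

59.08 MHz mod fs = 23.38 MHz.
23.38 MHz > fs/2 = 17.85 MHz, folds to fs − 23.38 MHz = 12.32 MHz.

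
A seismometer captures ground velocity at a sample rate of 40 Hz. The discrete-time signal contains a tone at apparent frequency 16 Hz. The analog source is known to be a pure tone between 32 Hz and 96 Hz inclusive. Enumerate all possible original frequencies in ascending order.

56 Hz, 64 Hz, 96 Hz

Frequencies that alias to 16 Hz are k·fs ± 16 Hz for integer k ≥ 0.
k=0: 16 Hz.
k=1: 24 Hz, 56 Hz.
k=2: 64 Hz, 96 Hz.
k=3: 104 Hz, 136 Hz.
Within [32 Hz, 96 Hz]: 56 Hz, 64 Hz, 96 Hz.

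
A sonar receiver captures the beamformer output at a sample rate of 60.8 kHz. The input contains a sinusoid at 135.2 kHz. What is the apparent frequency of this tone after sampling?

13.6 kHz

135.2 kHz mod fs = 13.6 kHz.
13.6 kHz ≤ fs/2 = 30.4 kHz, appears at 13.6 kHz.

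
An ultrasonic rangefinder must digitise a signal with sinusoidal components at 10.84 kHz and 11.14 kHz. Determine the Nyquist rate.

Highest-frequency component: 11.14 kHz.
Nyquist rate = 2 × 11.14 kHz = 22.28 kHz.

22.28 kHz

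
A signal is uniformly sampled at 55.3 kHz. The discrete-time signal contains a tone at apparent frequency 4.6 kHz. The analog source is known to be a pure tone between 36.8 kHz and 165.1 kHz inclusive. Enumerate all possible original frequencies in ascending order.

Frequencies that alias to 4.6 kHz are k·fs ± 4.6 kHz for integer k ≥ 0.
k=0: 4.6 kHz.
k=1: 50.7 kHz, 59.9 kHz.
k=2: 106 kHz, 115.2 kHz.
k=3: 161.3 kHz, 170.5 kHz.
k=4: 216.6 kHz, 225.8 kHz.
Within [36.8 kHz, 165.1 kHz]: 50.7 kHz, 59.9 kHz, 106 kHz, 115.2 kHz, 161.3 kHz.

50.7 kHz, 59.9 kHz, 106 kHz, 115.2 kHz, 161.3 kHz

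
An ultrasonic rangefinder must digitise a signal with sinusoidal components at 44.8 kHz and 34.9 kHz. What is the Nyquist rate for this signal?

Highest-frequency component: 44.8 kHz.
Nyquist rate = 2 × 44.8 kHz = 89.6 kHz.

89.6 kHz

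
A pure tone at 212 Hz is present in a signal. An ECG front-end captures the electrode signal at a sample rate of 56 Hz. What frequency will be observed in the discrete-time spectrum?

212 Hz mod fs = 44 Hz.
44 Hz > fs/2 = 28 Hz, folds to fs − 44 Hz = 12 Hz.

12 Hz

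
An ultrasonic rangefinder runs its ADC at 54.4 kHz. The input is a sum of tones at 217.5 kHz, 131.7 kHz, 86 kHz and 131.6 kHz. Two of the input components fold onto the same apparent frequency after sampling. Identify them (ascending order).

86 kHz, 131.6 kHz

fs/2 = 27.2 kHz.
217.5 kHz mod fs = 54.3 kHz.
54.3 kHz > fs/2 = 27.2 kHz, folds to fs − 54.3 kHz = 0.1 kHz.
131.7 kHz mod fs = 22.9 kHz.
22.9 kHz ≤ fs/2 = 27.2 kHz, appears at 22.9 kHz.
86 kHz mod fs = 31.6 kHz.
31.6 kHz > fs/2 = 27.2 kHz, folds to fs − 31.6 kHz = 22.8 kHz.
131.6 kHz mod fs = 22.8 kHz.
22.8 kHz ≤ fs/2 = 27.2 kHz, appears at 22.8 kHz.
86 kHz and 131.6 kHz both map to 22.8 kHz.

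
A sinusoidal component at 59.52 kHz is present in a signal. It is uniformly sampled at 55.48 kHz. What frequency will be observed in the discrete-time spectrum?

4.04 kHz

59.52 kHz mod fs = 4.04 kHz.
4.04 kHz ≤ fs/2 = 27.74 kHz, appears at 4.04 kHz.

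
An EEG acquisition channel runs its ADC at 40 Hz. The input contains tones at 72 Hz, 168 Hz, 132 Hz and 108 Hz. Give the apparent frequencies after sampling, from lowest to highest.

fs/2 = 20 Hz.
72 Hz mod fs = 32 Hz.
32 Hz > fs/2 = 20 Hz, folds to fs − 32 Hz = 8 Hz.
168 Hz mod fs = 8 Hz.
8 Hz ≤ fs/2 = 20 Hz, appears at 8 Hz.
132 Hz mod fs = 12 Hz.
12 Hz ≤ fs/2 = 20 Hz, appears at 12 Hz.
108 Hz mod fs = 28 Hz.
28 Hz > fs/2 = 20 Hz, folds to fs − 28 Hz = 12 Hz.
Distinct values: {8 Hz, 12 Hz}.

8 Hz, 12 Hz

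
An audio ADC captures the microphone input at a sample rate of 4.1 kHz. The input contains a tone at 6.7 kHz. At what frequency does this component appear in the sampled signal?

1.5 kHz

6.7 kHz mod fs = 2.6 kHz.
2.6 kHz > fs/2 = 2.05 kHz, folds to fs − 2.6 kHz = 1.5 kHz.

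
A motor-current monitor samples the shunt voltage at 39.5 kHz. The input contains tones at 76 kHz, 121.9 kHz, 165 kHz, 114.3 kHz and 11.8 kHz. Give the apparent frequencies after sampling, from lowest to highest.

fs/2 = 19.75 kHz.
76 kHz mod fs = 36.5 kHz.
36.5 kHz > fs/2 = 19.75 kHz, folds to fs − 36.5 kHz = 3 kHz.
121.9 kHz mod fs = 3.4 kHz.
3.4 kHz ≤ fs/2 = 19.75 kHz, appears at 3.4 kHz.
165 kHz mod fs = 7 kHz.
7 kHz ≤ fs/2 = 19.75 kHz, appears at 7 kHz.
114.3 kHz mod fs = 35.3 kHz.
35.3 kHz > fs/2 = 19.75 kHz, folds to fs − 35.3 kHz = 4.2 kHz.
11.8 kHz ≤ fs/2 = 19.75 kHz, passes unchanged.
Distinct values: {3 kHz, 3.4 kHz, 4.2 kHz, 7 kHz, 11.8 kHz}.

3 kHz, 3.4 kHz, 4.2 kHz, 7 kHz, 11.8 kHz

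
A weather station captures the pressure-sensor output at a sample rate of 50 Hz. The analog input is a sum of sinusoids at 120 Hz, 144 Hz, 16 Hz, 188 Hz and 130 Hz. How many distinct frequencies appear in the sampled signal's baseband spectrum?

4

fs/2 = 25 Hz.
120 Hz mod fs = 20 Hz.
20 Hz ≤ fs/2 = 25 Hz, appears at 20 Hz.
144 Hz mod fs = 44 Hz.
44 Hz > fs/2 = 25 Hz, folds to fs − 44 Hz = 6 Hz.
16 Hz ≤ fs/2 = 25 Hz, passes unchanged.
188 Hz mod fs = 38 Hz.
38 Hz > fs/2 = 25 Hz, folds to fs − 38 Hz = 12 Hz.
130 Hz mod fs = 30 Hz.
30 Hz > fs/2 = 25 Hz, folds to fs − 30 Hz = 20 Hz.
Distinct values: {6 Hz, 12 Hz, 16 Hz, 20 Hz} → 4.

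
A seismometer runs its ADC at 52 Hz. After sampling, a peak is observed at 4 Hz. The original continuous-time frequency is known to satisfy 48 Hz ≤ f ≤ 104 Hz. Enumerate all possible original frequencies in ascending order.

48 Hz, 56 Hz, 100 Hz

Frequencies that alias to 4 Hz are k·fs ± 4 Hz for integer k ≥ 0.
k=0: 4 Hz.
k=1: 48 Hz, 56 Hz.
k=2: 100 Hz, 108 Hz.
k=3: 152 Hz, 160 Hz.
Within [48 Hz, 104 Hz]: 48 Hz, 56 Hz, 100 Hz.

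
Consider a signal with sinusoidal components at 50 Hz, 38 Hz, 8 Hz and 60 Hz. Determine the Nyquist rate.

Highest-frequency component: 60 Hz.
Nyquist rate = 2 × 60 Hz = 120 Hz.

120 Hz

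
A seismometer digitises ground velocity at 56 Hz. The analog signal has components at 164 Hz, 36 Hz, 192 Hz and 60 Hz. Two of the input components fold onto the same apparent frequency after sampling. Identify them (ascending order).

60 Hz, 164 Hz

fs/2 = 28 Hz.
164 Hz mod fs = 52 Hz.
52 Hz > fs/2 = 28 Hz, folds to fs − 52 Hz = 4 Hz.
36 Hz > fs/2 = 28 Hz, folds to fs − 36 Hz = 20 Hz.
192 Hz mod fs = 24 Hz.
24 Hz ≤ fs/2 = 28 Hz, appears at 24 Hz.
60 Hz mod fs = 4 Hz.
4 Hz ≤ fs/2 = 28 Hz, appears at 4 Hz.
60 Hz and 164 Hz both map to 4 Hz.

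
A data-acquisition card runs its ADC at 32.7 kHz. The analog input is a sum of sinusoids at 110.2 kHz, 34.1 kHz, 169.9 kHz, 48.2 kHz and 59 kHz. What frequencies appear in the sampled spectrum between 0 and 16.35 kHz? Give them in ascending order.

1.4 kHz, 6.4 kHz, 12.1 kHz, 15.5 kHz

fs/2 = 16.35 kHz.
110.2 kHz mod fs = 12.1 kHz.
12.1 kHz ≤ fs/2 = 16.35 kHz, appears at 12.1 kHz.
34.1 kHz mod fs = 1.4 kHz.
1.4 kHz ≤ fs/2 = 16.35 kHz, appears at 1.4 kHz.
169.9 kHz mod fs = 6.4 kHz.
6.4 kHz ≤ fs/2 = 16.35 kHz, appears at 6.4 kHz.
48.2 kHz mod fs = 15.5 kHz.
15.5 kHz ≤ fs/2 = 16.35 kHz, appears at 15.5 kHz.
59 kHz mod fs = 26.3 kHz.
26.3 kHz > fs/2 = 16.35 kHz, folds to fs − 26.3 kHz = 6.4 kHz.
Distinct values: {1.4 kHz, 6.4 kHz, 12.1 kHz, 15.5 kHz}.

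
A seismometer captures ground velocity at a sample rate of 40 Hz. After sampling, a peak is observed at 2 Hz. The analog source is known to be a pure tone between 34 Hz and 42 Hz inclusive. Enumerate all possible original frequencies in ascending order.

Frequencies that alias to 2 Hz are k·fs ± 2 Hz for integer k ≥ 0.
k=0: 2 Hz.
k=1: 38 Hz, 42 Hz.
k=2: 78 Hz, 82 Hz.
Within [34 Hz, 42 Hz]: 38 Hz, 42 Hz.

38 Hz, 42 Hz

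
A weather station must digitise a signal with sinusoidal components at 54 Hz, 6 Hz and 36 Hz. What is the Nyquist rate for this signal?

Highest-frequency component: 54 Hz.
Nyquist rate = 2 × 54 Hz = 108 Hz.

108 Hz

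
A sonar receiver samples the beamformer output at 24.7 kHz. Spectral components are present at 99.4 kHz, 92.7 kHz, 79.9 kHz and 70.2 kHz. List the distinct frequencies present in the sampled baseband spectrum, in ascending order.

fs/2 = 12.35 kHz.
99.4 kHz mod fs = 0.6 kHz.
0.6 kHz ≤ fs/2 = 12.35 kHz, appears at 0.6 kHz.
92.7 kHz mod fs = 18.6 kHz.
18.6 kHz > fs/2 = 12.35 kHz, folds to fs − 18.6 kHz = 6.1 kHz.
79.9 kHz mod fs = 5.8 kHz.
5.8 kHz ≤ fs/2 = 12.35 kHz, appears at 5.8 kHz.
70.2 kHz mod fs = 20.8 kHz.
20.8 kHz > fs/2 = 12.35 kHz, folds to fs − 20.8 kHz = 3.9 kHz.
Distinct values: {0.6 kHz, 3.9 kHz, 5.8 kHz, 6.1 kHz}.

0.6 kHz, 3.9 kHz, 5.8 kHz, 6.1 kHz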